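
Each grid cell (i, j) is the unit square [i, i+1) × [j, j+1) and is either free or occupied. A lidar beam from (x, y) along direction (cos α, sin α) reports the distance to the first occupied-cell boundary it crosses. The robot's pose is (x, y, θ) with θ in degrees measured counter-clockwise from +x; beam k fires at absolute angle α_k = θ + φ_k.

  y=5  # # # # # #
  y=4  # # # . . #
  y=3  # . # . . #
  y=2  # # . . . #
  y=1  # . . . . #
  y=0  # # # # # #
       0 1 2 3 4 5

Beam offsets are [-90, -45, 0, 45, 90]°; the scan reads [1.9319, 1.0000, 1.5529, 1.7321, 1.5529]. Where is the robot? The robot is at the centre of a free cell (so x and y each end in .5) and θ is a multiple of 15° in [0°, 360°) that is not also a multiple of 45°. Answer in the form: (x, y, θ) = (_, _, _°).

The pose lattice has 12·16 = 192 candidates. Test each by forward raycasting.
  (4.5, 4.5, 330°): beam 1 = 4.0415 ≠ 1.9319 ✗
  (4.5, 4.5, 165°): beam 1 = 0.5176 ≠ 1.9319 ✗
  (1.5, 1.5, 210°): beam 1 = 0.5774 ≠ 1.9319 ✗
  (4.5, 3.5, 75°): beam 1 = 0.5176 ≠ 1.9319 ✗
  (3.5, 2.5, 30°): beam 1 = 1.7321 ≠ 1.9319 ✗
  …
  (3.5, 2.5, 195°): r_1=1.9319, r_2=1.0000, r_3=1.5529, r_4=1.7321, r_5=1.5529 — all match ✓
Only this pose fits every beam.

(x, y, θ) = (3.5, 2.5, 195°)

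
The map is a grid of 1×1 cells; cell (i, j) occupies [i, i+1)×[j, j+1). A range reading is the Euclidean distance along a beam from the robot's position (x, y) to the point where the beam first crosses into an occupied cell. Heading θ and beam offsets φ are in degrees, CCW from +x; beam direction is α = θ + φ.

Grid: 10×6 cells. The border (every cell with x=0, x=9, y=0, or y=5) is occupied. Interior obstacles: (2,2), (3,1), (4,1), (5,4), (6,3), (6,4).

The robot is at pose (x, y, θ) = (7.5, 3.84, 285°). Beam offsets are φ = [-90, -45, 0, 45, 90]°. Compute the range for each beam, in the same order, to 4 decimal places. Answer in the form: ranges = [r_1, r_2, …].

ranges = [0.5176, 3.2793, 2.9402, 1.7321, 1.5529]

beam 1: φ=-90°, α=195°
  cosα=-0.9659 sinα=-0.2588 | (7,3) | tMaxX 0.5176 tMaxY 3.2455 | tΔX 1.0353 tΔY 3.8637
    t=0.5176 [x] (6,3) — stop
  → r_1 = 0.5176
beam 2: φ=-45°, α=240°
  cosα=-0.5000 sinα=-0.8660 | (7,3) | tMaxX 1.0000 tMaxY 0.9699 | tΔX 2.0000 tΔY 1.1547
    t=0.9699 [y] (7,2)
    t=1.0000 [x] (6,2)
    t=2.1246 [y] (6,1)
    t=3.0000 [x] (5,1)
    t=3.2793 [y] (5,0) — stop
  → r_2 = 3.2793
beam 3: φ=0°, α=285°
  cosα=0.2588 sinα=-0.9659 | (7,3) | tMaxX 1.9319 tMaxY 0.8696 | tΔX 3.8637 tΔY 1.0353
    t=0.8696 [y] (7,2)
    t=1.9049 [y] (7,1)
    t=1.9319 [x] (8,1)
    t=2.9402 [y] (8,0) — stop
  → r_3 = 2.9402
beam 4: φ=45°, α=330°
  cosα=0.8660 sinα=-0.5000 | (7,3) | tMaxX 0.5774 tMaxY 1.6800 | tΔX 1.1547 tΔY 2.0000
    t=0.5774 [x] (8,3)
    t=1.6800 [y] (8,2)
    t=1.7321 [x] (9,2) — stop
  → r_4 = 1.7321
beam 5: φ=90°, α=15°
  cosα=0.9659 sinα=0.2588 | (7,3) | tMaxX 0.5176 tMaxY 0.6182 | tΔX 1.0353 tΔY 3.8637
    t=0.5176 [x] (8,3)
    t=0.6182 [y] (8,4)
    t=1.5529 [x] (9,4) — stop
  → r_5 = 1.5529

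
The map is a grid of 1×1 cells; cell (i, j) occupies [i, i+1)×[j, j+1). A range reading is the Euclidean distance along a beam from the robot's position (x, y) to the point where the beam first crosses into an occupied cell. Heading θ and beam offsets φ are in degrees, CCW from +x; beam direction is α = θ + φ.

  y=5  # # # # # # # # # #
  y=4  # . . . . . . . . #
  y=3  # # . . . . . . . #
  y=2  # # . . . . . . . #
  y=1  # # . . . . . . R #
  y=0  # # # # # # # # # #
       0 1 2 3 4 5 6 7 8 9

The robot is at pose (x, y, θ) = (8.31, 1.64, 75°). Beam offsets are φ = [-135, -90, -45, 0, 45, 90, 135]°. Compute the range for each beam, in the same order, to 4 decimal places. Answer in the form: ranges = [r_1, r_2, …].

beam 1: φ=-135°, α=300°
  dir = (cos 300°, sin 300°) = (0.5000, -0.8660); from cell (8,1)
  next x-line at t=1.3800, next y-line at t=0.7390; Δt_x=2.0000, Δt_y=1.1547
    y: enter (8,0) at t=0.7390 ← occupied
  → r_1 = 0.7390
beam 2: φ=-90°, α=345°
  dir = (cos 345°, sin 345°) = (0.9659, -0.2588); from cell (8,1)
  next x-line at t=0.7143, next y-line at t=2.4728; Δt_x=1.0353, Δt_y=3.8637
    x: enter (9,1) at t=0.7143 ← occupied
  → r_2 = 0.7143
beam 3: φ=-45°, α=30°
  dir = (cos 30°, sin 30°) = (0.8660, 0.5000); from cell (8,1)
  next x-line at t=0.7967, next y-line at t=0.7200; Δt_x=1.1547, Δt_y=2.0000
    y: enter (8,2) at t=0.7200
    x: enter (9,2) at t=0.7967 ← occupied
  → r_3 = 0.7967
beam 4: φ=0°, α=75°
  dir = (cos 75°, sin 75°) = (0.2588, 0.9659); from cell (8,1)
  next x-line at t=2.6660, next y-line at t=0.3727; Δt_x=3.8637, Δt_y=1.0353
    y: enter (8,2) at t=0.3727
    y: enter (8,3) at t=1.4080
    y: enter (8,4) at t=2.4433
    x: enter (9,4) at t=2.6660 ← occupied
  → r_4 = 2.6660
beam 5: φ=45°, α=120°
  dir = (cos 120°, sin 120°) = (-0.5000, 0.8660); from cell (8,1)
  next x-line at t=0.6200, next y-line at t=0.4157; Δt_x=2.0000, Δt_y=1.1547
    y: enter (8,2) at t=0.4157
    x: enter (7,2) at t=0.6200
    y: enter (7,3) at t=1.5704
    x: enter (6,3) at t=2.6200
    y: enter (6,4) at t=2.7251
    y: enter (6,5) at t=3.8798 ← occupied
  → r_5 = 3.8798
beam 6: φ=90°, α=165°
  dir = (cos 165°, sin 165°) = (-0.9659, 0.2588); from cell (8,1)
  next x-line at t=0.3209, next y-line at t=1.3909; Δt_x=1.0353, Δt_y=3.8637
    x: enter (7,1) at t=0.3209
    x: enter (6,1) at t=1.3562
    y: enter (6,2) at t=1.3909
    x: enter (5,2) at t=2.3915
    x: enter (4,2) at t=3.4268
    x: enter (3,2) at t=4.4620
    y: enter (3,3) at t=5.2546
    x: enter (2,3) at t=5.4973
    x: enter (1,3) at t=6.5326 ← occupied
  → r_6 = 6.5326
beam 7: φ=135°, α=210°
  dir = (cos 210°, sin 210°) = (-0.8660, -0.5000); from cell (8,1)
  next x-line at t=0.3580, next y-line at t=1.2800; Δt_x=1.1547, Δt_y=2.0000
    x: enter (7,1) at t=0.3580
    y: enter (7,0) at t=1.2800 ← occupied
  → r_7 = 1.2800

ranges = [0.7390, 0.7143, 0.7967, 2.6660, 3.8798, 6.5326, 1.2800]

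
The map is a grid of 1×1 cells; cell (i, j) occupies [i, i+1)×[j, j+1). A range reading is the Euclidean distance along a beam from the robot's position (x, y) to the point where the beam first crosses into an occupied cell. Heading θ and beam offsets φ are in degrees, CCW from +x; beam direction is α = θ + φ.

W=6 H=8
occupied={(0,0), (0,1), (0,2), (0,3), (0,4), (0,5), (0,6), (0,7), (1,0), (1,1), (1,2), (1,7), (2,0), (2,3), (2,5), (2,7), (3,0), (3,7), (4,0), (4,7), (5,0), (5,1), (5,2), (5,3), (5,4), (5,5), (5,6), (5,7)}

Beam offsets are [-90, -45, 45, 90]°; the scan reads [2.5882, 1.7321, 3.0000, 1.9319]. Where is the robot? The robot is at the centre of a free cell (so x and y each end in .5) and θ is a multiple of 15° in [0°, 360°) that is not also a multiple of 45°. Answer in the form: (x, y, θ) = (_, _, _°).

(x, y, θ) = (3.5, 3.5, 15°)

The pose lattice has 20·16 = 320 candidates. Test each by forward raycasting.
  (1.5, 6.5, 240°): beam 1 = 0.5774 ≠ 2.5882 ✗
  (3.5, 1.5, 240°): beam 1 = 1.7321 ≠ 2.5882 ✗
  (2.5, 4.5, 165°): beam 1 = 0.5176 ≠ 2.5882 ✗
  (2.5, 1.5, 240°): beam 1 = 0.5774 ≠ 2.5882 ✗
  (2.5, 1.5, 330°): beam 1 = 0.5774 ≠ 2.5882 ✗
  …
  (3.5, 3.5, 15°): r_1=2.5882, r_2=1.7321, r_3=3.0000, r_4=1.9319 — all match ✓
Unique over the lattice → pose = (3.5, 3.5, 15°).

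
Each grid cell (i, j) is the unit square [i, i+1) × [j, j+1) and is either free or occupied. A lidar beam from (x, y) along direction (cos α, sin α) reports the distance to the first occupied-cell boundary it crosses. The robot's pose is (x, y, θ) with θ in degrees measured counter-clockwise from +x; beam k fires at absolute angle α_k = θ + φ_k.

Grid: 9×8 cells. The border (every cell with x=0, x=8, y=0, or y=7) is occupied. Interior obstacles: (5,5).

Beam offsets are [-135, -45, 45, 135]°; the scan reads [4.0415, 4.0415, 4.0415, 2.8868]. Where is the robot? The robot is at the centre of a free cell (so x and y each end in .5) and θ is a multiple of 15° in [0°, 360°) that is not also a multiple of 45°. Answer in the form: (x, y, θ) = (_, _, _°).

Enumerate (i+0.5, j+0.5, θ) over the 41 free cells and 16 admissible headings. For each, cast all 4 beams and compare to the given ranges.
  (2.5, 3.5, 255°): beam 1 = 3.0000 ≠ 4.0415 ✗
  (6.5, 4.5, 105°): beam 1 = 1.7321 ≠ 4.0415 ✗
  (1.5, 6.5, 285°): beam 1 = 0.5774 ≠ 4.0415 ✗
  (4.5, 5.5, 240°): beam 1 = 1.5529 ≠ 4.0415 ✗
  …
  (4.5, 3.5, 165°): r_1=4.0415, r_2=4.0415, r_3=4.0415, r_4=2.8868 — all match ✓
No second candidate reproduces the full scan.

(x, y, θ) = (4.5, 3.5, 165°)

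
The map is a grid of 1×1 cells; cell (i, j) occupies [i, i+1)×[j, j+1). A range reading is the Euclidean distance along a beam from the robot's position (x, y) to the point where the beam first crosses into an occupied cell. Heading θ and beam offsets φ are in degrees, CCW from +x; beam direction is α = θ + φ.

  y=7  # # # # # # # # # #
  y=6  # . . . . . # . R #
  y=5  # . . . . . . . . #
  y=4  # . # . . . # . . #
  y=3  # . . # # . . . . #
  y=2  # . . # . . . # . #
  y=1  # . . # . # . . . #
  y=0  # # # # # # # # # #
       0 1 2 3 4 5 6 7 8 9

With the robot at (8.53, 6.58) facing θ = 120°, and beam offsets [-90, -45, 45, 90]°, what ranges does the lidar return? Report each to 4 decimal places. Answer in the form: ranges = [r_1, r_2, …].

ranges = [0.5427, 0.4348, 1.5840, 5.1600]

beam 1: φ=-90°, α=30°
  direction (0.8660, 0.5000); cell (8,6); t to first gridline: x 0.5427, y 0.8400 (then +1.1547 / +2.0000)
    (9,6) via x @ 0.5427  # hit
  → r_1 = 0.5427
beam 2: φ=-45°, α=75°
  direction (0.2588, 0.9659); cell (8,6); t to first gridline: x 1.8159, y 0.4348 (then +3.8637 / +1.0353)
    (8,7) via y @ 0.4348  # hit
  → r_2 = 0.4348
beam 3: φ=45°, α=165°
  direction (-0.9659, 0.2588); cell (8,6); t to first gridline: x 0.5487, y 1.6228 (then +1.0353 / +3.8637)
    (7,6) via x @ 0.5487
    (6,6) via x @ 1.5840  # hit
  → r_3 = 1.5840
beam 4: φ=90°, α=210°
  direction (-0.8660, -0.5000); cell (8,6); t to first gridline: x 0.6120, y 1.1600 (then +1.1547 / +2.0000)
    (7,6) via x @ 0.6120
    (7,5) via y @ 1.1600
    (6,5) via x @ 1.7667
    (5,5) via x @ 2.9214
    (5,4) via y @ 3.1600
    (4,4) via x @ 4.0761
    (4,3) via y @ 5.1600  # hit
  → r_4 = 5.1600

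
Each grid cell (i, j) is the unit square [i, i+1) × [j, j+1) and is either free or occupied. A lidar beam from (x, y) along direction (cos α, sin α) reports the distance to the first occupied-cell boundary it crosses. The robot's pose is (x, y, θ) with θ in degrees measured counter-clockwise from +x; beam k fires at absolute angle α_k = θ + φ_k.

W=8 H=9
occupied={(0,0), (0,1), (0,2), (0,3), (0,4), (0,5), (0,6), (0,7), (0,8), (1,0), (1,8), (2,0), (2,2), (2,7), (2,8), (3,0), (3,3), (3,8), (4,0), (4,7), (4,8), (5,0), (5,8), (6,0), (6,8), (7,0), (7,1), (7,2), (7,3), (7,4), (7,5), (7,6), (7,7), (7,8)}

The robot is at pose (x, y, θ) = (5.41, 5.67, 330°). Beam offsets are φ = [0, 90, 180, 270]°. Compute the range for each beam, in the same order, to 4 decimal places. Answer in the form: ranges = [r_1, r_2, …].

ranges = [1.8360, 2.6905, 2.7828, 2.8200]

beam 1: φ=0°, α=330°
  cosα=0.8660 sinα=-0.5000 | (5,5) | tMaxX 0.6813 tMaxY 1.3400 | tΔX 1.1547 tΔY 2.0000
    t=0.6813 [x] (6,5)
    t=1.3400 [y] (6,4)
    t=1.8360 [x] (7,4) — stop
  → r_1 = 1.8360
beam 2: φ=90°, α=60°
  cosα=0.5000 sinα=0.8660 | (5,5) | tMaxX 1.1800 tMaxY 0.3811 | tΔX 2.0000 tΔY 1.1547
    t=0.3811 [y] (5,6)
    t=1.1800 [x] (6,6)
    t=1.5358 [y] (6,7)
    t=2.6905 [y] (6,8) — stop
  → r_2 = 2.6905
beam 3: φ=180°, α=150°
  cosα=-0.8660 sinα=0.5000 | (5,5) | tMaxX 0.4734 tMaxY 0.6600 | tΔX 1.1547 tΔY 2.0000
    t=0.4734 [x] (4,5)
    t=0.6600 [y] (4,6)
    t=1.6281 [x] (3,6)
    t=2.6600 [y] (3,7)
    t=2.7828 [x] (2,7) — stop
  → r_3 = 2.7828
beam 4: φ=270°, α=240°
  cosα=-0.5000 sinα=-0.8660 | (5,5) | tMaxX 0.8200 tMaxY 0.7736 | tΔX 2.0000 tΔY 1.1547
    t=0.7736 [y] (5,4)
    t=0.8200 [x] (4,4)
    t=1.9283 [y] (4,3)
    t=2.8200 [x] (3,3) — stop
  → r_4 = 2.8200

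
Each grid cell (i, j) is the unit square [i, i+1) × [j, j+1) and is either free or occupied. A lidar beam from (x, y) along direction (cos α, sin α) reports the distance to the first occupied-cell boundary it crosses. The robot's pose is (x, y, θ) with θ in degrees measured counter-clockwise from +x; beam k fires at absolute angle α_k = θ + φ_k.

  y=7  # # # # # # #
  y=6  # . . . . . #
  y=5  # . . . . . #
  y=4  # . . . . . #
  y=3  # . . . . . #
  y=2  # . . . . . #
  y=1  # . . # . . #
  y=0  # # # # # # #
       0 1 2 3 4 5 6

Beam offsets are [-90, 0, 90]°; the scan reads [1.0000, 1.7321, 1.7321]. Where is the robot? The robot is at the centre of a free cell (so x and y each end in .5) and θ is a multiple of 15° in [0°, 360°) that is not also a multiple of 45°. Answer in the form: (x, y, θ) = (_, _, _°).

(x, y, θ) = (4.5, 2.5, 300°)

Candidates: 29 free-cell centres × 16 headings = 464 poses. Raycast each; keep the one whose scan matches to 4 dp.
  (5.5, 1.5, 30°): beam 1 = 0.5774 ≠ 1.0000 ✗
  (3.5, 6.5, 345°): beam 1 = 5.6940 ≠ 1.0000 ✗
  (5.5, 2.5, 300°): beam 1 = 1.7321 ≠ 1.0000 ✗
  (2.5, 2.5, 255°): beam 1 = 1.5529 ≠ 1.0000 ✗
  …
  (4.5, 2.5, 300°): r_1=1.0000, r_2=1.7321, r_3=1.7321 — all match ✓
Unique over the lattice → pose = (4.5, 2.5, 300°).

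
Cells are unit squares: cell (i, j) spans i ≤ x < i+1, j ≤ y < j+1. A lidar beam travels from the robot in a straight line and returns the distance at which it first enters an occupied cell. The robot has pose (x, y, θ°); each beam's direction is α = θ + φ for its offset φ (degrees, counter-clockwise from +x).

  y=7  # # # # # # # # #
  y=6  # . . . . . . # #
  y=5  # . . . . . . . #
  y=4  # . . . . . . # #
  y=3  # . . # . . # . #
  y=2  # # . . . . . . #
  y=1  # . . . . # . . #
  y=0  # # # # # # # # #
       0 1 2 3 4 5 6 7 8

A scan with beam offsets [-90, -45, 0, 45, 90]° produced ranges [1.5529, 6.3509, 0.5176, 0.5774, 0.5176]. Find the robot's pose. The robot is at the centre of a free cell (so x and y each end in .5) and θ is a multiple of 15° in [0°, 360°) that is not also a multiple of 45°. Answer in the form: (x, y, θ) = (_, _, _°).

Enumerate (i+0.5, j+0.5, θ) over the 36 free cells and 16 admissible headings. For each, cast all 5 beams and compare to the given ranges.
  (5.5, 4.5, 195°): beam 1 = 2.5882 ≠ 1.5529 ✗
  (5.5, 4.5, 30°): beam 1 = 1.0000 ≠ 1.5529 ✗
  (2.5, 3.5, 120°): beam 1 = 0.5774 ≠ 1.5529 ✗
  …
  (6.5, 1.5, 165°): r_1=1.5529, r_2=6.3509, r_3=0.5176, r_4=0.5774, r_5=0.5176 — all match ✓
No second candidate reproduces the full scan.

(x, y, θ) = (6.5, 1.5, 165°)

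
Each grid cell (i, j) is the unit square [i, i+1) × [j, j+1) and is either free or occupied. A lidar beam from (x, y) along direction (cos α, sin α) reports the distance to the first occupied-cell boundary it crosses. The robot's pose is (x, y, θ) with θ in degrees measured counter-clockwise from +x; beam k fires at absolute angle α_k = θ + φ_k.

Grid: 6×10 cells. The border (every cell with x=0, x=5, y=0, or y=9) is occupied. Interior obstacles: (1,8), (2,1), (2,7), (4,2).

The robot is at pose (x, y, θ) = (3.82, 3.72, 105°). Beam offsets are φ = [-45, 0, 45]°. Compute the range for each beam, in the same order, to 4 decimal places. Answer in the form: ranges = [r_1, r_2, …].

beam 1: φ=-45°, α=60°
  d=(0.5000,0.8660)  start (3,3)  tX=0.3600 tY=0.3233  stride 1/|dx|=2.0000 1/|dy|=1.1547
    cross y-line → (3,4), t=0.3233
    cross x-line → (4,4), t=0.3600
    cross y-line → (4,5), t=1.4780
    cross x-line → (5,5), t=2.3600 (wall)
  → r_1 = 2.3600
beam 2: φ=0°, α=105°
  d=(-0.2588,0.9659)  start (3,3)  tX=3.1682 tY=0.2899  stride 1/|dx|=3.8637 1/|dy|=1.0353
    cross y-line → (3,4), t=0.2899
    cross y-line → (3,5), t=1.3252
    cross y-line → (3,6), t=2.3604
    cross x-line → (2,6), t=3.1682
    cross y-line → (2,7), t=3.3957 (wall)
  → r_2 = 3.3957
beam 3: φ=45°, α=150°
  d=(-0.8660,0.5000)  start (3,3)  tX=0.9469 tY=0.5600  stride 1/|dx|=1.1547 1/|dy|=2.0000
    cross y-line → (3,4), t=0.5600
    cross x-line → (2,4), t=0.9469
    cross x-line → (1,4), t=2.1016
    cross y-line → (1,5), t=2.5600
    cross x-line → (0,5), t=3.2563 (wall)
  → r_3 = 3.2563

ranges = [2.3600, 3.3957, 3.2563]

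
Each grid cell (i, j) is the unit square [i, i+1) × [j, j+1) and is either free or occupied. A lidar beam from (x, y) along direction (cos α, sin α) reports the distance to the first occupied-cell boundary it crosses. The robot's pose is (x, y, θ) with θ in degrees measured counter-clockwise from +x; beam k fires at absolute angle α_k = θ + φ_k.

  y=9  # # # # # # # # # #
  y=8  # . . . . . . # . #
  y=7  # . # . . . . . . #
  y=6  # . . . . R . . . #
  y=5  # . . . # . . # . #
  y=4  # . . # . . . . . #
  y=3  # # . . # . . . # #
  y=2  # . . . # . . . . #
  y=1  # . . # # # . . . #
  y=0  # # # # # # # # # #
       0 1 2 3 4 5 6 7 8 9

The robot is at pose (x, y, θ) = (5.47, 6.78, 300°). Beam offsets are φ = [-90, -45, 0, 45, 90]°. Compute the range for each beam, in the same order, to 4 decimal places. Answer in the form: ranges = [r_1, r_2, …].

ranges = [1.5600, 1.8159, 6.6742, 3.6545, 2.4400]

beam 1: φ=-90°, α=210°
  direction (-0.8660, -0.5000); cell (5,6); t to first gridline: x 0.5427, y 1.5600 (then +1.1547 / +2.0000)
    (4,6) via x @ 0.5427
    (4,5) via y @ 1.5600  # hit
  → r_1 = 1.5600
beam 2: φ=-45°, α=255°
  direction (-0.2588, -0.9659); cell (5,6); t to first gridline: x 1.8159, y 0.8075 (then +3.8637 / +1.0353)
    (5,5) via y @ 0.8075
    (4,5) via x @ 1.8159  # hit
  → r_2 = 1.8159
beam 3: φ=0°, α=300°
  direction (0.5000, -0.8660); cell (5,6); t to first gridline: x 1.0600, y 0.9007 (then +2.0000 / +1.1547)
    (5,5) via y @ 0.9007
    (6,5) via x @ 1.0600
    (6,4) via y @ 2.0554
    (7,4) via x @ 3.0600
    (7,3) via y @ 3.2101
    (7,2) via y @ 4.3648
    (8,2) via x @ 5.0600
    (8,1) via y @ 5.5195
    (8,0) via y @ 6.6742  # hit
  → r_3 = 6.6742
beam 4: φ=45°, α=345°
  direction (0.9659, -0.2588); cell (5,6); t to first gridline: x 0.5487, y 3.0137 (then +1.0353 / +3.8637)
    (6,6) via x @ 0.5487
    (7,6) via x @ 1.5840
    (8,6) via x @ 2.6192
    (8,5) via y @ 3.0137
    (9,5) via x @ 3.6545  # hit
  → r_4 = 3.6545
beam 5: φ=90°, α=30°
  direction (0.8660, 0.5000); cell (5,6); t to first gridline: x 0.6120, y 0.4400 (then +1.1547 / +2.0000)
    (5,7) via y @ 0.4400
    (6,7) via x @ 0.6120
    (7,7) via x @ 1.7667
    (7,8) via y @ 2.4400  # hit
  → r_5 = 2.4400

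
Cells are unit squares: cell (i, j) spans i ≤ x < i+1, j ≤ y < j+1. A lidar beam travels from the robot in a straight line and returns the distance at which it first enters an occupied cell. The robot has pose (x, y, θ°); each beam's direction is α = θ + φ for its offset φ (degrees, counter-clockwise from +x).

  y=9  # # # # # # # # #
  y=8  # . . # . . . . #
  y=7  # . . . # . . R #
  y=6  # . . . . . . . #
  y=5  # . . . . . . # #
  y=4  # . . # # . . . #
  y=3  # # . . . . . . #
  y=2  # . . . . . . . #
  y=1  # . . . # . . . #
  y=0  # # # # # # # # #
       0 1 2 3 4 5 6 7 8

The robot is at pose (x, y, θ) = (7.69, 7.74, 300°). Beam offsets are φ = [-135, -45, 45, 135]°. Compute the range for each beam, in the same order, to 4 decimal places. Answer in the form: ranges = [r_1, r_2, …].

ranges = [3.8202, 1.8014, 0.3209, 1.1977]

beam 1: φ=-135°, α=165°
  cosα=-0.9659 sinα=0.2588 | (7,7) | tMaxX 0.7143 tMaxY 1.0046 | tΔX 1.0353 tΔY 3.8637
    t=0.7143 [x] (6,7)
    t=1.0046 [y] (6,8)
    t=1.7496 [x] (5,8)
    t=2.7849 [x] (4,8)
    t=3.8202 [x] (3,8) — stop
  → r_1 = 3.8202
beam 2: φ=-45°, α=255°
  cosα=-0.2588 sinα=-0.9659 | (7,7) | tMaxX 2.6660 tMaxY 0.7661 | tΔX 3.8637 tΔY 1.0353
    t=0.7661 [y] (7,6)
    t=1.8014 [y] (7,5) — stop
  → r_2 = 1.8014
beam 3: φ=45°, α=345°
  cosα=0.9659 sinα=-0.2588 | (7,7) | tMaxX 0.3209 tMaxY 2.8591 | tΔX 1.0353 tΔY 3.8637
    t=0.3209 [x] (8,7) — stop
  → r_3 = 0.3209
beam 4: φ=135°, α=75°
  cosα=0.2588 sinα=0.9659 | (7,7) | tMaxX 1.1977 tMaxY 0.2692 | tΔX 3.8637 tΔY 1.0353
    t=0.2692 [y] (7,8)
    t=1.1977 [x] (8,8) — stop
  → r_4 = 1.1977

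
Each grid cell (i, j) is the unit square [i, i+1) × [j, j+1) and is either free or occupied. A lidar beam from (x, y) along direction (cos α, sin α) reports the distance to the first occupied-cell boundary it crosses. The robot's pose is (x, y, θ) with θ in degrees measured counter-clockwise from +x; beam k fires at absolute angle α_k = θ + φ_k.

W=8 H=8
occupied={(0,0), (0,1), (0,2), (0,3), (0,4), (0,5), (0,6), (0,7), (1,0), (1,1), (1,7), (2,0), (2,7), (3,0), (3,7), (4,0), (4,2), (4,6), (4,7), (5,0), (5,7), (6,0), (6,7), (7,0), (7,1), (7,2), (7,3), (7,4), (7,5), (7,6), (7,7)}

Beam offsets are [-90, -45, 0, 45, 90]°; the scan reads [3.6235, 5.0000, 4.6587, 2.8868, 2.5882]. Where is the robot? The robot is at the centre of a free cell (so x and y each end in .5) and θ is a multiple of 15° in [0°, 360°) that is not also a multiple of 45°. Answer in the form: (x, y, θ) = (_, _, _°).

(x, y, θ) = (4.5, 5.5, 285°)

Enumerate (i+0.5, j+0.5, θ) over the 33 free cells and 16 admissible headings. For each, cast all 5 beams and compare to the given ranges.
  (3.5, 4.5, 345°): beam 2 = 1.7321 ≠ 5.0000 ✗
  (2.5, 1.5, 255°): beam 1 = 0.5176 ≠ 3.6235 ✗
  (1.5, 3.5, 195°): beam 1 = 1.9319 ≠ 3.6235 ✗
  …
  (4.5, 5.5, 285°): r_1=3.6235, r_2=5.0000, r_3=4.6587, r_4=2.8868, r_5=2.5882 — all match ✓
Only this pose fits every beam.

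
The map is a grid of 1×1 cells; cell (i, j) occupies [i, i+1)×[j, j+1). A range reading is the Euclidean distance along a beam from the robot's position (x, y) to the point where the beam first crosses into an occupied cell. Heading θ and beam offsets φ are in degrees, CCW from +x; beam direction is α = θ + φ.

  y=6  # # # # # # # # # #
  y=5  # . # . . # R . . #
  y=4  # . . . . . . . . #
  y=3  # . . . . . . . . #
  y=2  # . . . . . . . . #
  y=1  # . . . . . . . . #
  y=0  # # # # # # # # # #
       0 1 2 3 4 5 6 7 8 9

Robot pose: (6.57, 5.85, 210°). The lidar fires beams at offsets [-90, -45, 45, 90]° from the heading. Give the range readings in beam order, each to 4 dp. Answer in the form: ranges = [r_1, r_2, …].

ranges = [0.1732, 0.5796, 5.0211, 4.8600]

beam 1: φ=-90°, α=120°
  d=(-0.5000,0.8660)  start (6,5)  tX=1.1400 tY=0.1732  stride 1/|dx|=2.0000 1/|dy|=1.1547
    cross y-line → (6,6), t=0.1732 (wall)
  → r_1 = 0.1732
beam 2: φ=-45°, α=165°
  d=(-0.9659,0.2588)  start (6,5)  tX=0.5901 tY=0.5796  stride 1/|dx|=1.0353 1/|dy|=3.8637
    cross y-line → (6,6), t=0.5796 (wall)
  → r_2 = 0.5796
beam 3: φ=45°, α=255°
  d=(-0.2588,-0.9659)  start (6,5)  tX=2.2023 tY=0.8800  stride 1/|dx|=3.8637 1/|dy|=1.0353
    cross y-line → (6,4), t=0.8800
    cross y-line → (6,3), t=1.9153
    cross x-line → (5,3), t=2.2023
    cross y-line → (5,2), t=2.9505
    cross y-line → (5,1), t=3.9858
    cross y-line → (5,0), t=5.0211 (wall)
  → r_3 = 5.0211
beam 4: φ=90°, α=300°
  d=(0.5000,-0.8660)  start (6,5)  tX=0.8600 tY=0.9815  stride 1/|dx|=2.0000 1/|dy|=1.1547
    cross x-line → (7,5), t=0.8600
    cross y-line → (7,4), t=0.9815
    cross y-line → (7,3), t=2.1362
    cross x-line → (8,3), t=2.8600
    cross y-line → (8,2), t=3.2909
    cross y-line → (8,1), t=4.4456
    cross x-line → (9,1), t=4.8600 (wall)
  → r_4 = 4.8600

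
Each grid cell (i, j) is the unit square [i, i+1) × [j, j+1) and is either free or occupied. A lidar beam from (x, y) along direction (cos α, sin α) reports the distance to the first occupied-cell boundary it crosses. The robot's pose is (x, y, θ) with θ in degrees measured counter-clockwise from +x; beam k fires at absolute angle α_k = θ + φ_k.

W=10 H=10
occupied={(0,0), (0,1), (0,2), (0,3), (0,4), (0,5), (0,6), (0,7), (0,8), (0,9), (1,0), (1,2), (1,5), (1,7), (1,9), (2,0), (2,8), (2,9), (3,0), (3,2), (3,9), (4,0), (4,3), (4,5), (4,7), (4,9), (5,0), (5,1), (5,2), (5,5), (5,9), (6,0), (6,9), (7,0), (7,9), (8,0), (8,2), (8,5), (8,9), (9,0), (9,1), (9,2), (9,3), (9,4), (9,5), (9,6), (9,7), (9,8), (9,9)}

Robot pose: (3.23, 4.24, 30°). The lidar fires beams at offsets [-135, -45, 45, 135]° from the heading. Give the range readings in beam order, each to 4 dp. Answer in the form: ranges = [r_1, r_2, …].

beam 1: φ=-135°, α=255°
  cosα=-0.2588 sinα=-0.9659 | (3,4) | tMaxX 0.8887 tMaxY 0.2485 | tΔX 3.8637 tΔY 1.0353
    t=0.2485 [y] (3,3)
    t=0.8887 [x] (2,3)
    t=1.2837 [y] (2,2)
    t=2.3190 [y] (2,1)
    t=3.3543 [y] (2,0) — stop
  → r_1 = 3.3543
beam 2: φ=-45°, α=345°
  cosα=0.9659 sinα=-0.2588 | (3,4) | tMaxX 0.7972 tMaxY 0.9273 | tΔX 1.0353 tΔY 3.8637
    t=0.7972 [x] (4,4)
    t=0.9273 [y] (4,3) — stop
  → r_2 = 0.9273
beam 3: φ=45°, α=75°
  cosα=0.2588 sinα=0.9659 | (3,4) | tMaxX 2.9751 tMaxY 0.7868 | tΔX 3.8637 tΔY 1.0353
    t=0.7868 [y] (3,5)
    t=1.8221 [y] (3,6)
    t=2.8574 [y] (3,7)
    t=2.9751 [x] (4,7) — stop
  → r_3 = 2.9751
beam 4: φ=135°, α=165°
  cosα=-0.9659 sinα=0.2588 | (3,4) | tMaxX 0.2381 tMaxY 2.9364 | tΔX 1.0353 tΔY 3.8637
    t=0.2381 [x] (2,4)
    t=1.2734 [x] (1,4)
    t=2.3087 [x] (0,4) — stop
  → r_4 = 2.3087

ranges = [3.3543, 0.9273, 2.9751, 2.3087]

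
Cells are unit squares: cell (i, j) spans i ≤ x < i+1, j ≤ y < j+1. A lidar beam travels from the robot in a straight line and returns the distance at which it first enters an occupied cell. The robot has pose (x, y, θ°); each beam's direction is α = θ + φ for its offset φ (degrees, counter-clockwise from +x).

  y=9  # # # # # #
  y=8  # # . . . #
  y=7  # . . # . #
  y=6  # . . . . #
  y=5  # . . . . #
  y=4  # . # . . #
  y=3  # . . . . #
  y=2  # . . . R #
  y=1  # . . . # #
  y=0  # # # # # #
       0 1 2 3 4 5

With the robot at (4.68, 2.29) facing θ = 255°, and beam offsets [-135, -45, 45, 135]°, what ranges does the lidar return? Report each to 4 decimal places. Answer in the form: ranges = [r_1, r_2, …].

beam 1: φ=-135°, α=120°
  d=(-0.5000,0.8660)  start (4,2)  tX=1.3600 tY=0.8198  stride 1/|dx|=2.0000 1/|dy|=1.1547
    cross y-line → (4,3), t=0.8198
    cross x-line → (3,3), t=1.3600
    cross y-line → (3,4), t=1.9745
    cross y-line → (3,5), t=3.1292
    cross x-line → (2,5), t=3.3600
    cross y-line → (2,6), t=4.2839
    cross x-line → (1,6), t=5.3600
    cross y-line → (1,7), t=5.4386
    cross y-line → (1,8), t=6.5933 (wall)
  → r_1 = 6.5933
beam 2: φ=-45°, α=210°
  d=(-0.8660,-0.5000)  start (4,2)  tX=0.7852 tY=0.5800  stride 1/|dx|=1.1547 1/|dy|=2.0000
    cross y-line → (4,1), t=0.5800 (wall)
  → r_2 = 0.5800
beam 3: φ=45°, α=300°
  d=(0.5000,-0.8660)  start (4,2)  tX=0.6400 tY=0.3349  stride 1/|dx|=2.0000 1/|dy|=1.1547
    cross y-line → (4,1), t=0.3349 (wall)
  → r_3 = 0.3349
beam 4: φ=135°, α=30°
  d=(0.8660,0.5000)  start (4,2)  tX=0.3695 tY=1.4200  stride 1/|dx|=1.1547 1/|dy|=2.0000
    cross x-line → (5,2), t=0.3695 (wall)
  → r_4 = 0.3695

ranges = [6.5933, 0.5800, 0.3349, 0.3695]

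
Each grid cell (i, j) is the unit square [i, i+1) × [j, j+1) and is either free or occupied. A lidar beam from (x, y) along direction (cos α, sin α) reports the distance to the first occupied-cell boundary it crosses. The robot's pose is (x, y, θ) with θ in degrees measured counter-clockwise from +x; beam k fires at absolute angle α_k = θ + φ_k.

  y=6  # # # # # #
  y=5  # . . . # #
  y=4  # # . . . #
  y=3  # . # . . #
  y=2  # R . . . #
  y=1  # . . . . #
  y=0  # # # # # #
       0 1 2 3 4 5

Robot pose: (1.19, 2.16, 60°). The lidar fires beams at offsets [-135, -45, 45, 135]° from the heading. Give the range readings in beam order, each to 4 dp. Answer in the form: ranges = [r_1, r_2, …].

ranges = [1.2009, 3.9444, 0.7341, 0.1967]

beam 1: φ=-135°, α=285°
  direction (0.2588, -0.9659); cell (1,2); t to first gridline: x 3.1296, y 0.1656 (then +3.8637 / +1.0353)
    (1,1) via y @ 0.1656
    (1,0) via y @ 1.2009  # hit
  → r_1 = 1.2009
beam 2: φ=-45°, α=15°
  direction (0.9659, 0.2588); cell (1,2); t to first gridline: x 0.8386, y 3.2455 (then +1.0353 / +3.8637)
    (2,2) via x @ 0.8386
    (3,2) via x @ 1.8738
    (4,2) via x @ 2.9091
    (4,3) via y @ 3.2455
    (5,3) via x @ 3.9444  # hit
  → r_2 = 3.9444
beam 3: φ=45°, α=105°
  direction (-0.2588, 0.9659); cell (1,2); t to first gridline: x 0.7341, y 0.8696 (then +3.8637 / +1.0353)
    (0,2) via x @ 0.7341  # hit
  → r_3 = 0.7341
beam 4: φ=135°, α=195°
  direction (-0.9659, -0.2588); cell (1,2); t to first gridline: x 0.1967, y 0.6182 (then +1.0353 / +3.8637)
    (0,2) via x @ 0.1967  # hit
  → r_4 = 0.1967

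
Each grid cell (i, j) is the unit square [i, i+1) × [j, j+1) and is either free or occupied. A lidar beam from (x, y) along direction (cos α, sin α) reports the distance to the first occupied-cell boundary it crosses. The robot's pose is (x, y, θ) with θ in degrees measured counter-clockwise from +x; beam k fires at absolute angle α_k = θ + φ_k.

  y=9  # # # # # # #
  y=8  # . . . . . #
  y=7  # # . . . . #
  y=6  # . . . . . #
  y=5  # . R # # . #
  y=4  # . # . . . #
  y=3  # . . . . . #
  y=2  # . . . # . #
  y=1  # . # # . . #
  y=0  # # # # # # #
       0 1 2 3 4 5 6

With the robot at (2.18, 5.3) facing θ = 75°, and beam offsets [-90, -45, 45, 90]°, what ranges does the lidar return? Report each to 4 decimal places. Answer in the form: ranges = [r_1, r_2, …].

beam 1: φ=-90°, α=345°
  cosα=0.9659 sinα=-0.2588 | (2,5) | tMaxX 0.8489 tMaxY 1.1591 | tΔX 1.0353 tΔY 3.8637
    t=0.8489 [x] (3,5) — stop
  → r_1 = 0.8489
beam 2: φ=-45°, α=30°
  cosα=0.8660 sinα=0.5000 | (2,5) | tMaxX 0.9469 tMaxY 1.4000 | tΔX 1.1547 tΔY 2.0000
    t=0.9469 [x] (3,5) — stop
  → r_2 = 0.9469
beam 3: φ=45°, α=120°
  cosα=-0.5000 sinα=0.8660 | (2,5) | tMaxX 0.3600 tMaxY 0.8083 | tΔX 2.0000 tΔY 1.1547
    t=0.3600 [x] (1,5)
    t=0.8083 [y] (1,6)
    t=1.9630 [y] (1,7) — stop
  → r_3 = 1.9630
beam 4: φ=90°, α=165°
  cosα=-0.9659 sinα=0.2588 | (2,5) | tMaxX 0.1863 tMaxY 2.7046 | tΔX 1.0353 tΔY 3.8637
    t=0.1863 [x] (1,5)
    t=1.2216 [x] (0,5) — stop
  → r_4 = 1.2216

ranges = [0.8489, 0.9469, 1.9630, 1.2216]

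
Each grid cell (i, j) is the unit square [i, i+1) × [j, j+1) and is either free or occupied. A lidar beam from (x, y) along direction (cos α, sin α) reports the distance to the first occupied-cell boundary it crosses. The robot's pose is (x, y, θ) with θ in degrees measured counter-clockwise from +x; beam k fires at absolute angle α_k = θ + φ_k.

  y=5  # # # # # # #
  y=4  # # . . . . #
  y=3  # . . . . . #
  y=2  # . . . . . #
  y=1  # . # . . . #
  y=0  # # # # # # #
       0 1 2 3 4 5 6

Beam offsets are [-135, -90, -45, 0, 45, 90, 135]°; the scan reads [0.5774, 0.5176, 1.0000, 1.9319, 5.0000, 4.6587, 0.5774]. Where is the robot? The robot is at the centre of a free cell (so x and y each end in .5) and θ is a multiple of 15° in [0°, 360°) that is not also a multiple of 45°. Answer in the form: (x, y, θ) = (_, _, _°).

(x, y, θ) = (1.5, 3.5, 285°)

The pose lattice has 18·16 = 288 candidates. Test each by forward raycasting.
  (5.5, 1.5, 255°): beam 1 = 4.0415 ≠ 0.5774 ✗
  (4.5, 1.5, 75°): beam 2 = 1.5529 ≠ 0.5176 ✗
  (5.5, 2.5, 240°): beam 1 = 2.5882 ≠ 0.5774 ✗
  (5.5, 2.5, 15°): beam 1 = 1.7321 ≠ 0.5774 ✗
  …
  (1.5, 3.5, 285°): r_1=0.5774, r_2=0.5176, r_3=1.0000, r_4=1.9319, r_5=5.0000, r_6=4.6587, r_7=0.5774 — all match ✓
No second candidate reproduces the full scan.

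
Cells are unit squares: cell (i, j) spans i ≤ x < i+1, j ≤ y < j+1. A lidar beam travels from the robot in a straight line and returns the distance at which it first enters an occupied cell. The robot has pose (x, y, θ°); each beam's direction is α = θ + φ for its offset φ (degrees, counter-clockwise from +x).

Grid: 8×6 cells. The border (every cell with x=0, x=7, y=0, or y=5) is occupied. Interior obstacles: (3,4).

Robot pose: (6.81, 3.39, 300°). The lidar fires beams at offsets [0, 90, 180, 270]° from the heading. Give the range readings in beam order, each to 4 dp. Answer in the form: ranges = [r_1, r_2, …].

ranges = [0.3800, 0.2194, 1.8591, 4.7800]

beam 1: φ=0°, α=300°
  d=(0.5000,-0.8660)  start (6,3)  tX=0.3800 tY=0.4503  stride 1/|dx|=2.0000 1/|dy|=1.1547
    cross x-line → (7,3), t=0.3800 (wall)
  → r_1 = 0.3800
beam 2: φ=90°, α=30°
  d=(0.8660,0.5000)  start (6,3)  tX=0.2194 tY=1.2200  stride 1/|dx|=1.1547 1/|dy|=2.0000
    cross x-line → (7,3), t=0.2194 (wall)
  → r_2 = 0.2194
beam 3: φ=180°, α=120°
  d=(-0.5000,0.8660)  start (6,3)  tX=1.6200 tY=0.7044  stride 1/|dx|=2.0000 1/|dy|=1.1547
    cross y-line → (6,4), t=0.7044
    cross x-line → (5,4), t=1.6200
    cross y-line → (5,5), t=1.8591 (wall)
  → r_3 = 1.8591
beam 4: φ=270°, α=210°
  d=(-0.8660,-0.5000)  start (6,3)  tX=0.9353 tY=0.7800  stride 1/|dx|=1.1547 1/|dy|=2.0000
    cross y-line → (6,2), t=0.7800
    cross x-line → (5,2), t=0.9353
    cross x-line → (4,2), t=2.0900
    cross y-line → (4,1), t=2.7800
    cross x-line → (3,1), t=3.2447
    cross x-line → (2,1), t=4.3994
    cross y-line → (2,0), t=4.7800 (wall)
  → r_4 = 4.7800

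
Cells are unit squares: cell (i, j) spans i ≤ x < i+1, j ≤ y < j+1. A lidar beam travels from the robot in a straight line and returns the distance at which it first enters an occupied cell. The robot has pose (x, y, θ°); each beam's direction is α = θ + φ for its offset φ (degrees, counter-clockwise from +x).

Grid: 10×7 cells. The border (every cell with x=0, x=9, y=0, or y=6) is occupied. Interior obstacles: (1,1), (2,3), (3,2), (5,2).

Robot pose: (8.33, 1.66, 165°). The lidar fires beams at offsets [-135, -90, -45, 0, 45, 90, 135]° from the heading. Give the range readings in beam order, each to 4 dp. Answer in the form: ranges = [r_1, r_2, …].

beam 1: φ=-135°, α=30°
  dir = (cos 30°, sin 30°) = (0.8660, 0.5000); from cell (8,1)
  next x-line at t=0.7736, next y-line at t=0.6800; Δt_x=1.1547, Δt_y=2.0000
    y: enter (8,2) at t=0.6800
    x: enter (9,2) at t=0.7736 ← occupied
  → r_1 = 0.7736
beam 2: φ=-90°, α=75°
  dir = (cos 75°, sin 75°) = (0.2588, 0.9659); from cell (8,1)
  next x-line at t=2.5887, next y-line at t=0.3520; Δt_x=3.8637, Δt_y=1.0353
    y: enter (8,2) at t=0.3520
    y: enter (8,3) at t=1.3873
    y: enter (8,4) at t=2.4225
    x: enter (9,4) at t=2.5887 ← occupied
  → r_2 = 2.5887
beam 3: φ=-45°, α=120°
  dir = (cos 120°, sin 120°) = (-0.5000, 0.8660); from cell (8,1)
  next x-line at t=0.6600, next y-line at t=0.3926; Δt_x=2.0000, Δt_y=1.1547
    y: enter (8,2) at t=0.3926
    x: enter (7,2) at t=0.6600
    y: enter (7,3) at t=1.5473
    x: enter (6,3) at t=2.6600
    y: enter (6,4) at t=2.7020
    y: enter (6,5) at t=3.8567
    x: enter (5,5) at t=4.6600
    y: enter (5,6) at t=5.0114 ← occupied
  → r_3 = 5.0114
beam 4: φ=0°, α=165°
  dir = (cos 165°, sin 165°) = (-0.9659, 0.2588); from cell (8,1)
  next x-line at t=0.3416, next y-line at t=1.3137; Δt_x=1.0353, Δt_y=3.8637
    x: enter (7,1) at t=0.3416
    y: enter (7,2) at t=1.3137
    x: enter (6,2) at t=1.3769
    x: enter (5,2) at t=2.4122 ← occupied
  → r_4 = 2.4122
beam 5: φ=45°, α=210°
  dir = (cos 210°, sin 210°) = (-0.8660, -0.5000); from cell (8,1)
  next x-line at t=0.3811, next y-line at t=1.3200; Δt_x=1.1547, Δt_y=2.0000
    x: enter (7,1) at t=0.3811
    y: enter (7,0) at t=1.3200 ← occupied
  → r_5 = 1.3200
beam 6: φ=90°, α=255°
  dir = (cos 255°, sin 255°) = (-0.2588, -0.9659); from cell (8,1)
  next x-line at t=1.2750, next y-line at t=0.6833; Δt_x=3.8637, Δt_y=1.0353
    y: enter (8,0) at t=0.6833 ← occupied
  → r_6 = 0.6833
beam 7: φ=135°, α=300°
  dir = (cos 300°, sin 300°) = (0.5000, -0.8660); from cell (8,1)
  next x-line at t=1.3400, next y-line at t=0.7621; Δt_x=2.0000, Δt_y=1.1547
    y: enter (8,0) at t=0.7621 ← occupied
  → r_7 = 0.7621

ranges = [0.7736, 2.5887, 5.0114, 2.4122, 1.3200, 0.6833, 0.7621]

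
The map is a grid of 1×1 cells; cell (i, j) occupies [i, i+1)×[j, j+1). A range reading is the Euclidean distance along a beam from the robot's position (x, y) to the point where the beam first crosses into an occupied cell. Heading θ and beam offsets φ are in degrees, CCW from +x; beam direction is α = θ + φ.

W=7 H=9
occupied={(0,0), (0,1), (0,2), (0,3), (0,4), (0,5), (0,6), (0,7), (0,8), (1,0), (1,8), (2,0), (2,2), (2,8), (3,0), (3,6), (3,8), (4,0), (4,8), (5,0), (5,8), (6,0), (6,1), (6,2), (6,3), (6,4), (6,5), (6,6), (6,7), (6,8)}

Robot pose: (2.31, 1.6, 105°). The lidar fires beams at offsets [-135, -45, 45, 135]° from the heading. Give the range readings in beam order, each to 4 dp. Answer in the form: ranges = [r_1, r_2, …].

beam 1: φ=-135°, α=330°
  cosα=0.8660 sinα=-0.5000 | (2,1) | tMaxX 0.7967 tMaxY 1.2000 | tΔX 1.1547 tΔY 2.0000
    t=0.7967 [x] (3,1)
    t=1.2000 [y] (3,0) — stop
  → r_1 = 1.2000
beam 2: φ=-45°, α=60°
  cosα=0.5000 sinα=0.8660 | (2,1) | tMaxX 1.3800 tMaxY 0.4619 | tΔX 2.0000 tΔY 1.1547
    t=0.4619 [y] (2,2) — stop
  → r_2 = 0.4619
beam 3: φ=45°, α=150°
  cosα=-0.8660 sinα=0.5000 | (2,1) | tMaxX 0.3580 tMaxY 0.8000 | tΔX 1.1547 tΔY 2.0000
    t=0.3580 [x] (1,1)
    t=0.8000 [y] (1,2)
    t=1.5127 [x] (0,2) — stop
  → r_3 = 1.5127
beam 4: φ=135°, α=240°
  cosα=-0.5000 sinα=-0.8660 | (2,1) | tMaxX 0.6200 tMaxY 0.6928 | tΔX 2.0000 tΔY 1.1547
    t=0.6200 [x] (1,1)
    t=0.6928 [y] (1,0) — stop
  → r_4 = 0.6928

ranges = [1.2000, 0.4619, 1.5127, 0.6928]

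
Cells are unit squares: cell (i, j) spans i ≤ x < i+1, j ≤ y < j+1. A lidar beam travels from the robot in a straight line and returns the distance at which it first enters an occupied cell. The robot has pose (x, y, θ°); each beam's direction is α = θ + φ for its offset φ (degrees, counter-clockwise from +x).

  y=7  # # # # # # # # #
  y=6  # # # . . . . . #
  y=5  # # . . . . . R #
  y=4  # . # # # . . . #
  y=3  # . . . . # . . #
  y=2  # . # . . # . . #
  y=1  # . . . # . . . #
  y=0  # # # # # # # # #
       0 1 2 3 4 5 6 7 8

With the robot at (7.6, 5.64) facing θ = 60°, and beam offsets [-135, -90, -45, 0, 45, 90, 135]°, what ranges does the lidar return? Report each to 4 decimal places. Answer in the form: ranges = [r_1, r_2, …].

ranges = [1.5455, 0.4619, 0.4141, 0.8000, 1.4080, 2.7200, 2.6917]

beam 1: φ=-135°, α=285°
  dir = (cos 285°, sin 285°) = (0.2588, -0.9659); from cell (7,5)
  next x-line at t=1.5455, next y-line at t=0.6626; Δt_x=3.8637, Δt_y=1.0353
    y: enter (7,4) at t=0.6626
    x: enter (8,4) at t=1.5455 ← occupied
  → r_1 = 1.5455
beam 2: φ=-90°, α=330°
  dir = (cos 330°, sin 330°) = (0.8660, -0.5000); from cell (7,5)
  next x-line at t=0.4619, next y-line at t=1.2800; Δt_x=1.1547, Δt_y=2.0000
    x: enter (8,5) at t=0.4619 ← occupied
  → r_2 = 0.4619
beam 3: φ=-45°, α=15°
  dir = (cos 15°, sin 15°) = (0.9659, 0.2588); from cell (7,5)
  next x-line at t=0.4141, next y-line at t=1.3909; Δt_x=1.0353, Δt_y=3.8637
    x: enter (8,5) at t=0.4141 ← occupied
  → r_3 = 0.4141
beam 4: φ=0°, α=60°
  dir = (cos 60°, sin 60°) = (0.5000, 0.8660); from cell (7,5)
  next x-line at t=0.8000, next y-line at t=0.4157; Δt_x=2.0000, Δt_y=1.1547
    y: enter (7,6) at t=0.4157
    x: enter (8,6) at t=0.8000 ← occupied
  → r_4 = 0.8000
beam 5: φ=45°, α=105°
  dir = (cos 105°, sin 105°) = (-0.2588, 0.9659); from cell (7,5)
  next x-line at t=2.3182, next y-line at t=0.3727; Δt_x=3.8637, Δt_y=1.0353
    y: enter (7,6) at t=0.3727
    y: enter (7,7) at t=1.4080 ← occupied
  → r_5 = 1.4080
beam 6: φ=90°, α=150°
  dir = (cos 150°, sin 150°) = (-0.8660, 0.5000); from cell (7,5)
  next x-line at t=0.6928, next y-line at t=0.7200; Δt_x=1.1547, Δt_y=2.0000
    x: enter (6,5) at t=0.6928
    y: enter (6,6) at t=0.7200
    x: enter (5,6) at t=1.8475
    y: enter (5,7) at t=2.7200 ← occupied
  → r_6 = 2.7200
beam 7: φ=135°, α=195°
  dir = (cos 195°, sin 195°) = (-0.9659, -0.2588); from cell (7,5)
  next x-line at t=0.6212, next y-line at t=2.4728; Δt_x=1.0353, Δt_y=3.8637
    x: enter (6,5) at t=0.6212
    x: enter (5,5) at t=1.6564
    y: enter (5,4) at t=2.4728
    x: enter (4,4) at t=2.6917 ← occupied
  → r_7 = 2.6917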